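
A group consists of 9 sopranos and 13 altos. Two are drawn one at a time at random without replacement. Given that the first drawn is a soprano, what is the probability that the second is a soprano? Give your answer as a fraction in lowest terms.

After removing one soprano, 21 remain: 8 sopranos and 13 altos.
So the probability the next is a soprano is 8/21.

8/21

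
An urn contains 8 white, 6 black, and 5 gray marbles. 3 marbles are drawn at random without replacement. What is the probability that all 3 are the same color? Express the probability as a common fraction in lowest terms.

There are C(19,3) = 969 ways to draw 3 marbles.
All same color: C(8,3) + C(6,3) + C(5,3) = 56 + 20 + 10 = 86.
Probability = 86/969.

86/969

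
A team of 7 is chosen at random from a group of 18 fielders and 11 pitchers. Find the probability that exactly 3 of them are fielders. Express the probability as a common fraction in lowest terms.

1496/8671

The sample space is all 7-subsets of the 29: C(29,7) = 1560780.
Selections with exactly 3 fielders: choose 3 of the 18 fielders and 4 of the 11 pitchers, C(18,3)·C(11,4) = 816·330 = 269280.
Probability = 269280/1560780 = 1496/8671.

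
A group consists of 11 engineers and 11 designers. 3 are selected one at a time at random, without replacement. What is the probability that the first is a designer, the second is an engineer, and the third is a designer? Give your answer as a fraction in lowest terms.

11/84

Multiply the conditional probabilities at each draw: 11/22 · 11/21 · 10/20 = 1210/9240 = 11/84.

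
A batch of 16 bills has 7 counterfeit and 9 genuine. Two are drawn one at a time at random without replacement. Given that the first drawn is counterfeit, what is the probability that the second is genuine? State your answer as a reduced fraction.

After removing one counterfeit, 15 remain: 6 counterfeit and 9 genuine.
So the probability the next is genuine is 9/15 = 3/5.

3/5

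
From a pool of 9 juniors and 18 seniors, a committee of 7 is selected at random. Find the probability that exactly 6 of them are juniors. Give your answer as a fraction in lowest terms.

There are C(27,7) = 888030 ways to choose 7 from 27.
Selections with exactly 6 juniors: choose 6 of the 9 juniors and 1 of the 18 seniors, C(9,6)·C(18,1) = 84·18 = 1512.
Probability = 1512/888030 = 28/16445.

28/16445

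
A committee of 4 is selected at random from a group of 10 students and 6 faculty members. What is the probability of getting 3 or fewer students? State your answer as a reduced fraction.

23/26

There are C(16,4) = 1820 ways to choose the 4.
The complement is exactly 4 students: C(10,4)·C(6,0) = 210.
Probability = 1 − 210/1820 = 1610/1820 = 23/26.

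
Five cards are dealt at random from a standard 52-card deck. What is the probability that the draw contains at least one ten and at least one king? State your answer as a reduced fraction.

There are C(52,5) = 2598960 possible draws.
By inclusion-exclusion on the complements, draws missing all tens or all kings: C(48,5) + C(48,5) − C(44,5) = 1712304 + 1712304 − 1086008 = 2338600.
So draws with at least one of each: 2598960 − 2338600 = 260360, probability 260360/2598960 = 6509/64974.

6509/64974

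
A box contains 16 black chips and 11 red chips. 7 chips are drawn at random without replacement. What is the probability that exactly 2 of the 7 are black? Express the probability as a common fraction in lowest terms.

The sample space is all 7-subsets of the 27: C(27,7) = 888030.
Selections with exactly 2 black: choose 2 of the 16 black and 5 of the 11 red, C(16,2)·C(11,5) = 120·462 = 55440.
Probability = 55440/888030 = 56/897.

56/897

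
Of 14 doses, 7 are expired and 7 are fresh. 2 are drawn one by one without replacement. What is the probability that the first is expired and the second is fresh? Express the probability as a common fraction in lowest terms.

7/26

Multiply the conditional probabilities at each draw: 7/14 · 7/13 = 49/182 = 7/26.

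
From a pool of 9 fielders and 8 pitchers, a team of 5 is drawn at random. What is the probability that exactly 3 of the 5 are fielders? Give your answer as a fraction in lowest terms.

84/221

There are C(17,5) = 6188 ways to choose 5 from 17.
Selections with exactly 3 fielders: choose 3 of the 9 fielders and 2 of the 8 pitchers, C(9,3)·C(8,2) = 84·28 = 2352.
Probability = 2352/6188 = 84/221.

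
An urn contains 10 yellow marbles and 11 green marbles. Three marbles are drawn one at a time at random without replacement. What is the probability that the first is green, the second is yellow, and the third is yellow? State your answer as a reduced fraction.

Multiply the conditional probabilities at each draw: 11/21 · 10/20 · 9/19 = 990/7980 = 33/266.

33/266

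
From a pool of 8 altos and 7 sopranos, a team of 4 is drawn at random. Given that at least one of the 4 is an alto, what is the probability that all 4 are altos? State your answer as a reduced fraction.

Work in counts. Selections with at least one alto: C(15,4) − C(7,4) = 1365 − 35 = 1330.
Of those, selections where all 4 are altos: C(8,4) = 70.
Conditional probability = 70/1330 = 1/19.

1/19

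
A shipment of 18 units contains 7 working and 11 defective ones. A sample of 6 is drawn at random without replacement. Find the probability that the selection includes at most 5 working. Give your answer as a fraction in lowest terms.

2651/2652

There are C(18,6) = 18564 ways to choose the 6.
The complement is exactly 6 working: C(7,6)·C(11,0) = 7.
Probability = 1 − 7/18564 = 18557/18564 = 2651/2652.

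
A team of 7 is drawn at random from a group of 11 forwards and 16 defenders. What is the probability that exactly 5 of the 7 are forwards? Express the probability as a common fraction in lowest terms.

56/897

The sample space is all 7-subsets of the 27: C(27,7) = 888030.
Selections with exactly 5 forwards: choose 5 of the 11 forwards and 2 of the 16 defenders, C(11,5)·C(16,2) = 462·120 = 55440.
Probability = 55440/888030 = 56/897.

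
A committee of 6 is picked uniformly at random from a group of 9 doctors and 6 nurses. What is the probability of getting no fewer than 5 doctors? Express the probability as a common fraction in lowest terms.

24/143

Total selections: C(15,6) = 5005.
Favorable selections (no fewer than 5 doctors): C(9,5)·C(6,1) + C(9,6)·C(6,0) = 756 + 84 = 840.
Probability = 840/5005 = 24/143.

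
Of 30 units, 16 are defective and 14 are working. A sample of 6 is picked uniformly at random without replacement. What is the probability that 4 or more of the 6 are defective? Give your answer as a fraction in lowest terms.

There are C(30,6) = 593775 ways to choose the 6.
Favorable selections (4 or more defective): C(16,4)·C(14,2) + C(16,5)·C(14,1) + C(16,6)·C(14,0) = 165620 + 61152 + 8008 = 234780.
Probability = 234780/593775 = 172/435.

172/435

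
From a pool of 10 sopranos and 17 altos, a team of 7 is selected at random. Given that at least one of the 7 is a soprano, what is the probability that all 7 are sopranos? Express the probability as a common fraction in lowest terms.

60/434291

Work in counts. Selections with at least one soprano: C(27,7) − C(17,7) = 888030 − 19448 = 868582.
Of those, selections where all 7 are sopranos: C(10,7) = 120.
Conditional probability = 120/868582 = 60/434291.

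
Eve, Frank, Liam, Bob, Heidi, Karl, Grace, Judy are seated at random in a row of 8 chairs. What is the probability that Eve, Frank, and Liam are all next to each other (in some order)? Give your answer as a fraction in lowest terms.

There are 8! = 40320 arrangements.
Treat the three as one block: 6! placements × 3! orders within the block = 720·6 = 4320.
Probability = 4320/40320 = 3/28.

3/28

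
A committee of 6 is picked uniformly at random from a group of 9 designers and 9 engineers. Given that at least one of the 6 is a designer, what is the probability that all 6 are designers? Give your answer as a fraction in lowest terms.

Work in counts. Selections with at least one designer: C(18,6) − C(9,6) = 18564 − 84 = 18480.
Of those, selections where all 6 are designers: C(9,6) = 84.
Conditional probability = 84/18480 = 1/220.

1/220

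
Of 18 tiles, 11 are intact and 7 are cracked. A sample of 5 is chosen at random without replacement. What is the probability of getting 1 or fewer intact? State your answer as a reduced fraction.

29/612

Total selections: C(18,5) = 8568.
Favorable selections (1 or fewer intact): C(11,0)·C(7,5) + C(11,1)·C(7,4) = 21 + 385 = 406.
Probability = 406/8568 = 29/612.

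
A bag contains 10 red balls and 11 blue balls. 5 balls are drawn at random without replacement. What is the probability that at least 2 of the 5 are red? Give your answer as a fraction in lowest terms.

97/119

There are C(21,5) = 20349 ways to choose the 5.
Count the complement (fewer than 2 red): C(10,0)·C(11,5) + C(10,1)·C(11,4) = 462 + 3300 = 3762.
Probability = 1 − 3762/20349 = 16587/20349 = 97/119.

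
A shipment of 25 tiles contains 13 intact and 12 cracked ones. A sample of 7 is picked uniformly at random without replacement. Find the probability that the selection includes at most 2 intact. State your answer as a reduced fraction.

Total selections: C(25,7) = 480700.
Favorable selections (at most 2 intact): C(13,0)·C(12,7) + C(13,1)·C(12,6) + C(13,2)·C(12,5) = 792 + 12012 + 61776 = 74580.
Probability = 74580/480700 = 339/2185.

339/2185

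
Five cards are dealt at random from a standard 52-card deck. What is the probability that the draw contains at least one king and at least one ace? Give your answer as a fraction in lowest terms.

There are C(52,5) = 2598960 possible draws.
By inclusion-exclusion on the complements, draws missing all kings or all aces: C(48,5) + C(48,5) − C(44,5) = 1712304 + 1712304 − 1086008 = 2338600.
So draws with at least one of each: 2598960 − 2338600 = 260360, probability 260360/2598960 = 6509/64974.

6509/64974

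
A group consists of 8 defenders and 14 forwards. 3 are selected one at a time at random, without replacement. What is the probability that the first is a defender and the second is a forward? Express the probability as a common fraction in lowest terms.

8/33

Multiply the conditional probabilities at each draw: 8/22 · 14/21 = 112/462 = 8/33.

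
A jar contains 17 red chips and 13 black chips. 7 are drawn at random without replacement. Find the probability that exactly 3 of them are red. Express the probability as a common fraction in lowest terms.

There are C(30,7) = 2035800 ways to choose 7 from 30.
Selections with exactly 3 red: choose 3 of the 17 red and 4 of the 13 black, C(17,3)·C(13,4) = 680·715 = 486200.
Probability = 486200/2035800 = 187/783.

187/783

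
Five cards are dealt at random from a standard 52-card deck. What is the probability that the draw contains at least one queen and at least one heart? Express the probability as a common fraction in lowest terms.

229297/866320

There are C(52,5) = 2598960 possible draws.
By inclusion-exclusion on the complements, draws missing all queens or all hearts: C(48,5) + C(39,5) − C(36,5) = 1712304 + 575757 − 376992 = 1911069.
So draws with at least one of each: 2598960 − 1911069 = 687891, probability 687891/2598960 = 229297/866320.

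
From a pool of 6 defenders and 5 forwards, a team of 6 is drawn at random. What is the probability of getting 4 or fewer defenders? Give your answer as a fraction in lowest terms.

Total selections: C(11,6) = 462.
Count the complement (more than 4 defenders): C(6,5)·C(5,1) + C(6,6)·C(5,0) = 30 + 1 = 31.
Probability = 1 − 31/462 = 431/462.

431/462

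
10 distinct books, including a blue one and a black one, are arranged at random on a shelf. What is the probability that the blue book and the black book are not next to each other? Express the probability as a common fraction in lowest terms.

There are 10! = 3628800 arrangements.
Arrangements with the blue book and the black book adjacent: 2·9! = 725760.
So not adjacent: 3628800 − 725760 = 2903040, probability 2903040/3628800 = 4/5.

4/5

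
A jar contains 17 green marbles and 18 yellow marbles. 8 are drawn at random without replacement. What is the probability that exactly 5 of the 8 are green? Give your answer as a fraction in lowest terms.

10608/49445

The sample space is all 8-subsets of the 35: C(35,8) = 23535820.
Selections with exactly 5 green: choose 5 of the 17 green and 3 of the 18 yellow, C(17,5)·C(18,3) = 6188·816 = 5049408.
Probability = 5049408/23535820 = 10608/49445.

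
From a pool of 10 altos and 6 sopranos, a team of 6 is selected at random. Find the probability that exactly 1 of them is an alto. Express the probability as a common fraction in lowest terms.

15/2002

The sample space is all 6-subsets of the 16: C(16,6) = 8008.
Selections with exactly 1 alto: choose 1 of the 10 altos and 5 of the 6 sopranos, C(10,1)·C(6,5) = 10·6 = 60.
Probability = 60/8008 = 15/2002.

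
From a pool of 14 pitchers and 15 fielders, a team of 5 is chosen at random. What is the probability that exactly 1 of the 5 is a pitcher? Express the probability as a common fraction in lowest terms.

There are C(29,5) = 118755 ways to choose 5 from 29.
Selections with exactly 1 pitcher: choose 1 of the 14 pitchers and 4 of the 15 fielders, C(14,1)·C(15,4) = 14·1365 = 19110.
Probability = 19110/118755 = 14/87.

14/87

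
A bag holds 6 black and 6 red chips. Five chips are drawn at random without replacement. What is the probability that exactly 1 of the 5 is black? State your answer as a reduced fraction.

5/44

The sample space is all 5-subsets of the 12: C(12,5) = 792.
Selections with exactly 1 black: choose 1 of the 6 black and 4 of the 6 red, C(6,1)·C(6,4) = 6·15 = 90.
Probability = 90/792 = 5/44.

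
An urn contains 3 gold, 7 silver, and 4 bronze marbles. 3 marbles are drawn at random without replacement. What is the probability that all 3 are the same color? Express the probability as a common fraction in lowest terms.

There are C(14,3) = 364 ways to draw 3 marbles.
All same color: C(3,3) + C(7,3) + C(4,3) = 1 + 35 + 4 = 40.
Probability = 40/364 = 10/91.

10/91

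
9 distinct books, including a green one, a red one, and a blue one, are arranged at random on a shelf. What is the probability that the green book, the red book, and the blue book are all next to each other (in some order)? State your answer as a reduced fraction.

There are 9! = 362880 arrangements.
Treat the three as one block: 7! placements × 3! orders within the block = 5040·6 = 30240.
Probability = 30240/362880 = 1/12.

1/12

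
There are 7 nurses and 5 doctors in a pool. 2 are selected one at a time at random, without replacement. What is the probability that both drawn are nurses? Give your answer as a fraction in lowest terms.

7/22

Multiply the conditional probabilities at each draw: 7/12 · 6/11 = 42/132 = 7/22.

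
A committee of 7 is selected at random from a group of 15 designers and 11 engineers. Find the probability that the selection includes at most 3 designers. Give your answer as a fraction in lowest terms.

Total selections: C(26,7) = 657800.
Favorable selections (at most 3 designers): C(15,0)·C(11,7) + C(15,1)·C(11,6) + C(15,2)·C(11,5) + C(15,3)·C(11,4) = 330 + 6930 + 48510 + 150150 = 205920.
Probability = 205920/657800 = 36/115.

36/115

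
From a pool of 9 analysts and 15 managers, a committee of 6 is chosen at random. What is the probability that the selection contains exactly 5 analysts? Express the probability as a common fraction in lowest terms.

Total number of selections: C(24,6) = 134596.
Selections with exactly 5 analysts: choose 5 of the 9 analysts and 1 of the 15 managers, C(9,5)·C(15,1) = 126·15 = 1890.
Probability = 1890/134596 = 135/9614.

135/9614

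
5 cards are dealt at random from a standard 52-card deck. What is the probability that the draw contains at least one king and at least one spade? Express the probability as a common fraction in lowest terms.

There are C(52,5) = 2598960 possible draws.
By inclusion-exclusion on the complements, draws missing all kings or all spades: C(48,5) + C(39,5) − C(36,5) = 1712304 + 575757 − 376992 = 1911069.
So draws with at least one of each: 2598960 − 1911069 = 687891, probability 687891/2598960 = 229297/866320.

229297/866320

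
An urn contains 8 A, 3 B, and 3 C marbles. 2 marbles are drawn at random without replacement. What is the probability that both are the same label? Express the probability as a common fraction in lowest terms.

34/91

There are C(14,2) = 91 ways to draw 2 marbles.
All same label: C(8,2) + C(3,2) + C(3,2) = 28 + 3 + 3 = 34.
Probability = 34/91.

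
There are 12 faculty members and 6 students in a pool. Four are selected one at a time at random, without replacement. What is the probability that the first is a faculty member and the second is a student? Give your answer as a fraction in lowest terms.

Multiply the conditional probabilities at each draw: 12/18 · 6/17 = 72/306 = 4/17.

4/17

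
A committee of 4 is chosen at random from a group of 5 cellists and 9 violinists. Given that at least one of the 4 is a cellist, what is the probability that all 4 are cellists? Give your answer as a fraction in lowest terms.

1/175

Work in counts. Selections with at least one cellist: C(14,4) − C(9,4) = 1001 − 126 = 875.
Of those, selections where all 4 are cellists: C(5,4) = 5.
Conditional probability = 5/875 = 1/175.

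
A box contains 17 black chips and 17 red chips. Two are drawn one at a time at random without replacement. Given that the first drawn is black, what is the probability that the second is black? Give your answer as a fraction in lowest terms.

16/33

After removing one black, 33 remain: 16 black and 17 red.
So the probability the next is black is 16/33.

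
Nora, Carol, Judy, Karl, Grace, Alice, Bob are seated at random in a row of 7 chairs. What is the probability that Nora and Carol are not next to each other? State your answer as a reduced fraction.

5/7

There are 7! = 5040 arrangements.
Arrangements with Nora and Carol adjacent: 2·6! = 1440.
So not adjacent: 5040 − 1440 = 3600, probability 3600/5040 = 5/7.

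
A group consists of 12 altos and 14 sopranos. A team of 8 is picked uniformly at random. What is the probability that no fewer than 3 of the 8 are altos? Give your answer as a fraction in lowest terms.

1846/2185

Total selections: C(26,8) = 1562275.
Count the complement (fewer than 3 altos): C(12,0)·C(14,8) + C(12,1)·C(14,7) + C(12,2)·C(14,6) = 3003 + 41184 + 198198 = 242385.
Probability = 1 − 242385/1562275 = 1319890/1562275 = 1846/2185.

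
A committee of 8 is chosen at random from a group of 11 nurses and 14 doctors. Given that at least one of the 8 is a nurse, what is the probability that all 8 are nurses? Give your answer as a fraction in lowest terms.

5/32684

Work in counts. Selections with at least one nurse: C(25,8) − C(14,8) = 1081575 − 3003 = 1078572.
Of those, selections where all 8 are nurses: C(11,8) = 165.
Conditional probability = 165/1078572 = 5/32684.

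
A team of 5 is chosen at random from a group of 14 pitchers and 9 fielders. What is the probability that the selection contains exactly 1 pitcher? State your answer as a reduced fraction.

252/4807

There are C(23,5) = 33649 ways to choose 5 from 23.
Selections with exactly 1 pitcher: choose 1 of the 14 pitchers and 4 of the 9 fielders, C(14,1)·C(9,4) = 14·126 = 1764.
Probability = 1764/33649 = 252/4807.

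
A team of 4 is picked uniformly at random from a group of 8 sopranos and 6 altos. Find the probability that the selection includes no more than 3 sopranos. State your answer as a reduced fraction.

133/143

There are C(14,4) = 1001 ways to choose the 4.
Favorable selections (no more than 3 sopranos): C(8,0)·C(6,4) + C(8,1)·C(6,3) + C(8,2)·C(6,2) + C(8,3)·C(6,1) = 15 + 160 + 420 + 336 = 931.
Probability = 931/1001 = 133/143.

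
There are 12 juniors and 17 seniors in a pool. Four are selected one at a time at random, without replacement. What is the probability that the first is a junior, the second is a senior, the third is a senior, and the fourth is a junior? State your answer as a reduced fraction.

Multiply the conditional probabilities at each draw: 12/29 · 17/28 · 16/27 · 11/26 = 35904/570024 = 1496/23751.

1496/23751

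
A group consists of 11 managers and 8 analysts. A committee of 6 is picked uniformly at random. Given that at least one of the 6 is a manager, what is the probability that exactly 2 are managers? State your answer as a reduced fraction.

25/176

Work in counts. Selections with at least one manager: C(19,6) − C(8,6) = 27132 − 28 = 27104.
Of those, selections where exactly 2 are managers: C(11,2)·C(8,4) = 55·70 = 3850.
Conditional probability = 3850/27104 = 25/176.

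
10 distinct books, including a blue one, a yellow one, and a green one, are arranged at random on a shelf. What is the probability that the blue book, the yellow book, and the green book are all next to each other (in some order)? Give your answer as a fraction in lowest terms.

1/15

There are 10! = 3628800 arrangements.
Treat the three as one block: 8! placements × 3! orders within the block = 40320·6 = 241920.
Probability = 241920/3628800 = 1/15.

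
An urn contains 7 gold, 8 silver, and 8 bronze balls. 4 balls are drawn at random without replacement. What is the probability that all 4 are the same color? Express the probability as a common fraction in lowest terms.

5/253

There are C(23,4) = 8855 ways to draw 4 balls.
All same color: C(7,4) + C(8,4) + C(8,4) = 35 + 70 + 70 = 175.
Probability = 175/8855 = 5/253.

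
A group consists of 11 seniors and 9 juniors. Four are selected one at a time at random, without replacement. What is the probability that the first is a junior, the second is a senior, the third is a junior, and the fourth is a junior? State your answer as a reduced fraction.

Multiply the conditional probabilities at each draw: 9/20 · 11/19 · 8/18 · 7/17 = 5544/116280 = 77/1615.

77/1615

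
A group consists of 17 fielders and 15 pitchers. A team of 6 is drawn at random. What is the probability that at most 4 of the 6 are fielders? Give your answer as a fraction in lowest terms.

Total selections: C(32,6) = 906192.
Favorable selections (at most 4 fielders): C(17,0)·C(15,6) + C(17,1)·C(15,5) + C(17,2)·C(15,4) + C(17,3)·C(15,3) + C(17,4)·C(15,2) = 5005 + 51051 + 185640 + 309400 + 249900 = 800996.
Probability = 800996/906192 = 28607/32364.

28607/32364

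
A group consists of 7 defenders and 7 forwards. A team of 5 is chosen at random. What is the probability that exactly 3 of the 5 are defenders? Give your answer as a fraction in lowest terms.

105/286

There are C(14,5) = 2002 ways to choose 5 from 14.
Selections with exactly 3 defenders: choose 3 of the 7 defenders and 2 of the 7 forwards, C(7,3)·C(7,2) = 35·21 = 735.
Probability = 735/2002 = 105/286.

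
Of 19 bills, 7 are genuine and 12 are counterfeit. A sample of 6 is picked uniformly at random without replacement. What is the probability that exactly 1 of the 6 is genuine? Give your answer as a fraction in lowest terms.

66/323

There are C(19,6) = 27132 ways to choose 6 from 19.
Selections with exactly 1 genuine: choose 1 of the 7 genuine and 5 of the 12 counterfeit, C(7,1)·C(12,5) = 7·792 = 5544.
Probability = 5544/27132 = 66/323.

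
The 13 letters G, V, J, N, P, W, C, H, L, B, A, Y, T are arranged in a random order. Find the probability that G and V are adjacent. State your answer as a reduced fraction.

2/13

There are 13! = 6227020800 arrangements.
Treat G and V as a block: 12! arrangements of the blocks × 2 orders within the block = 2·479001600 = 958003200.
Probability = 958003200/6227020800 = 2/13.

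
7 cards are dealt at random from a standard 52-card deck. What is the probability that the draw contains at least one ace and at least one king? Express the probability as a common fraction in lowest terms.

There are C(52,7) = 133784560 possible draws.
By inclusion-exclusion on the complements, draws missing all aces or all kings: C(48,7) + C(48,7) − C(44,7) = 73629072 + 73629072 − 38320568 = 108937576.
So draws with at least one of each: 133784560 − 108937576 = 24846984, probability 24846984/133784560 = 3105873/16723070.

3105873/16723070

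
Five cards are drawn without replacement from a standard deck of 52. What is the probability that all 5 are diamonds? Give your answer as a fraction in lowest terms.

33/66640

There are C(52,5) = 2598960 possible 5-card hands.
Hands that are all diamonds: C(13,5) = 1287.
Probability = 1287/2598960 = 33/66640.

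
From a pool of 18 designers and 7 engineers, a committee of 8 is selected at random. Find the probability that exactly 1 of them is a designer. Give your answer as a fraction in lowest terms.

The sample space is all 8-subsets of the 25: C(25,8) = 1081575.
Selections with exactly 1 designer: choose 1 of the 18 designers and 7 of the 7 engineers, C(18,1)·C(7,7) = 18·1 = 18.
Probability = 18/1081575 = 2/120175.

2/120175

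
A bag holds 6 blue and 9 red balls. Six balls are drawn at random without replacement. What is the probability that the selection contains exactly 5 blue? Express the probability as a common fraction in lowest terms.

The sample space is all 6-subsets of the 15: C(15,6) = 5005.
Selections with exactly 5 blue: choose 5 of the 6 blue and 1 of the 9 red, C(6,5)·C(9,1) = 6·9 = 54.
Probability = 54/5005.

54/5005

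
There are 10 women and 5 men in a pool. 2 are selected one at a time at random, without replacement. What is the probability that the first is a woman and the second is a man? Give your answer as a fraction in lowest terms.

Multiply the conditional probabilities at each draw: 10/15 · 5/14 = 50/210 = 5/21.

5/21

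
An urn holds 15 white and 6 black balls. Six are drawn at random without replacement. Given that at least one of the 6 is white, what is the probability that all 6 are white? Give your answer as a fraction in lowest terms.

Work in counts. Selections with at least one white: C(21,6) − C(6,6) = 54264 − 1 = 54263.
Of those, selections where all 6 are white: C(15,6) = 5005.
Conditional probability = 5005/54263 = 455/4933.

455/4933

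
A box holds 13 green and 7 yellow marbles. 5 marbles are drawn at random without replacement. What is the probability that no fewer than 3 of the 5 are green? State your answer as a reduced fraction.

There are C(20,5) = 15504 ways to choose the 5.
Favorable selections (no fewer than 3 green): C(13,3)·C(7,2) + C(13,4)·C(7,1) + C(13,5)·C(7,0) = 6006 + 5005 + 1287 = 12298.
Probability = 12298/15504 = 6149/7752.

6149/7752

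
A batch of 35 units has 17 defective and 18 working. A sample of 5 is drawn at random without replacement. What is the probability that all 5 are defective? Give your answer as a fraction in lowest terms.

There are C(35,5) = 324632 possible selections.
Selections with all defective: C(17,5) = 6188.
Probability = 6188/324632 = 13/682.

13/682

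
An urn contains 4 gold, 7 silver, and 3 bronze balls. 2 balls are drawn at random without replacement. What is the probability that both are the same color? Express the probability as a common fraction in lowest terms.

30/91

There are C(14,2) = 91 ways to draw 2 balls.
All same color: C(4,2) + C(7,2) + C(3,2) = 6 + 21 + 3 = 30.
Probability = 30/91.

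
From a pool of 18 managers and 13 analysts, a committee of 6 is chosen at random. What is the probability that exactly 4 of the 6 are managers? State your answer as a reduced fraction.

Total number of selections: C(31,6) = 736281.
Selections with exactly 4 managers: choose 4 of the 18 managers and 2 of the 13 analysts, C(18,4)·C(13,2) = 3060·78 = 238680.
Probability = 238680/736281 = 2040/6293.

2040/6293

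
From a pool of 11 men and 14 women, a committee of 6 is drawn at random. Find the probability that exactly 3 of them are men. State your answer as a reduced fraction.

39/115

The sample space is all 6-subsets of the 25: C(25,6) = 177100.
Selections with exactly 3 men: choose 3 of the 11 men and 3 of the 14 women, C(11,3)·C(14,3) = 165·364 = 60060.
Probability = 60060/177100 = 39/115.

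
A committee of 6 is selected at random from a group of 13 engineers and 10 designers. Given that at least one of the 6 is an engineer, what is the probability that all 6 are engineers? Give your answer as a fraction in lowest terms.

44/2583

Work in counts. Selections with at least one engineer: C(23,6) − C(10,6) = 100947 − 210 = 100737.
Of those, selections where all 6 are engineers: C(13,6) = 1716.
Conditional probability = 1716/100737 = 44/2583.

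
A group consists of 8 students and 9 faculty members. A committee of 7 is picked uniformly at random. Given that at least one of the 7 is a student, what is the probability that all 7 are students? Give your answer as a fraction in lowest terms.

Work in counts. Selections with at least one student: C(17,7) − C(9,7) = 19448 − 36 = 19412.
Of those, selections where all 7 are students: C(8,7) = 8.
Conditional probability = 8/19412 = 2/4853.

2/4853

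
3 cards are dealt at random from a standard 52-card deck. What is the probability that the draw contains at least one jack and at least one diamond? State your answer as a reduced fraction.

33/260

There are C(52,3) = 22100 possible draws.
By inclusion-exclusion on the complements, draws missing all jacks or all diamonds: C(48,3) + C(39,3) − C(36,3) = 17296 + 9139 − 7140 = 19295.
So draws with at least one of each: 22100 − 19295 = 2805, probability 2805/22100 = 33/260.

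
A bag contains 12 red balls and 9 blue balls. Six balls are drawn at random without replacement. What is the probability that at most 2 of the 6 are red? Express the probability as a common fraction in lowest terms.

59/323

Total selections: C(21,6) = 54264.
Favorable selections (at most 2 red): C(12,0)·C(9,6) + C(12,1)·C(9,5) + C(12,2)·C(9,4) = 84 + 1512 + 8316 = 9912.
Probability = 9912/54264 = 59/323.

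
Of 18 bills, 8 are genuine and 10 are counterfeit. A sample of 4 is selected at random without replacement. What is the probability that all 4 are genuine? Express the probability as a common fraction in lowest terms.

7/306

There are C(18,4) = 3060 possible selections.
Selections with all genuine: C(8,4) = 70.
Probability = 70/3060 = 7/306.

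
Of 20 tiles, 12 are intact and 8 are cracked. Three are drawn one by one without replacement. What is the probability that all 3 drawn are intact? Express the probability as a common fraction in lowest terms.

11/57

Multiply the conditional probabilities at each draw: 12/20 · 11/19 · 10/18 = 1320/6840 = 11/57.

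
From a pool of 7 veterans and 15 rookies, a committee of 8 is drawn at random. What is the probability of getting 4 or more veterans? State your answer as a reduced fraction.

There are C(22,8) = 319770 ways to choose the 8.
Favorable selections (4 or more veterans): C(7,4)·C(15,4) + C(7,5)·C(15,3) + C(7,6)·C(15,2) + C(7,7)·C(15,1) = 47775 + 9555 + 735 + 15 = 58080.
Probability = 58080/319770 = 176/969.

176/969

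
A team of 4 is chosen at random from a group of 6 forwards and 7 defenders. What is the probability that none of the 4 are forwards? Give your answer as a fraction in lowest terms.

There are C(13,4) = 715 possible selections.
Selections with no forwards (all defenders): C(7,4) = 35.
Probability = 35/715 = 7/143.

7/143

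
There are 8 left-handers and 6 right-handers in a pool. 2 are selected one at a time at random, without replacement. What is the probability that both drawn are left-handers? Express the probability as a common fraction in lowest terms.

4/13

Multiply the conditional probabilities at each draw: 8/14 · 7/13 = 56/182 = 4/13.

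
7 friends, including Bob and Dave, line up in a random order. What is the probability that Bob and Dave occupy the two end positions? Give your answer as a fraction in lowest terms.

1/21

There are 7! = 5040 arrangements.
Place Bob and Dave at the ends in 2 ways, arrange the remaining 5 in 5! = 120 ways: 2·120 = 240.
Probability = 240/5040 = 1/21.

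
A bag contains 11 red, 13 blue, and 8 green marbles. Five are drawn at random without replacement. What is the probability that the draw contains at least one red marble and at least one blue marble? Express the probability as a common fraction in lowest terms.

169455/201376

There are C(32,5) = 201376 possible draws.
By inclusion-exclusion on the complements, draws missing all red or all blue: C(21,5) + C(19,5) − C(8,5) = 20349 + 11628 − 56 = 31921.
So draws with at least one of each: 201376 − 31921 = 169455, probability 169455/201376.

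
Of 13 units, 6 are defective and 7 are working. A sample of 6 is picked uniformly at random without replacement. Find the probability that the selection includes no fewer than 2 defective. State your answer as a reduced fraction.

1583/1716

There are C(13,6) = 1716 ways to choose the 6.
Count the complement (fewer than 2 defective): C(6,0)·C(7,6) + C(6,1)·C(7,5) = 7 + 126 = 133.
Probability = 1 − 133/1716 = 1583/1716.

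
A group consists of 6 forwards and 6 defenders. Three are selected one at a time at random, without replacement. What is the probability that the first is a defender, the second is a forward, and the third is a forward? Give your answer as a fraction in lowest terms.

3/22

Multiply the conditional probabilities at each draw: 6/12 · 6/11 · 5/10 = 180/1320 = 3/22.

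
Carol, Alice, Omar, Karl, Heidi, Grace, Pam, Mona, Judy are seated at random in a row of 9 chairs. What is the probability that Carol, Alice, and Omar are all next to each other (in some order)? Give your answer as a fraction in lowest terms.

There are 9! = 362880 arrangements.
Treat the three as one block: 7! placements × 3! orders within the block = 5040·6 = 30240.
Probability = 30240/362880 = 1/12.

1/12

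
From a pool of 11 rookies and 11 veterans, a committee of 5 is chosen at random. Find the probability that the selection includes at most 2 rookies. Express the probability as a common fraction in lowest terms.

1/2

Total selections: C(22,5) = 26334.
Favorable selections (at most 2 rookies): C(11,0)·C(11,5) + C(11,1)·C(11,4) + C(11,2)·C(11,3) = 462 + 3630 + 9075 = 13167.
Probability = 13167/26334 = 1/2.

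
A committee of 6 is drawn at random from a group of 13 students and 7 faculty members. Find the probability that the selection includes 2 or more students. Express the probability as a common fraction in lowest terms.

There are C(20,6) = 38760 ways to choose the 6.
Count the complement (fewer than 2 students): C(13,0)·C(7,6) + C(13,1)·C(7,5) = 7 + 273 = 280.
Probability = 1 − 280/38760 = 38480/38760 = 962/969.

962/969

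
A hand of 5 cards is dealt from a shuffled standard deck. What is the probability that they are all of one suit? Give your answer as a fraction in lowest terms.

There are C(52,5) = 2598960 possible 5-card hands.
Hands of one suit: 4 suits × C(13,5) = 4·1287 = 5148.
Probability = 5148/2598960 = 33/16660.

33/16660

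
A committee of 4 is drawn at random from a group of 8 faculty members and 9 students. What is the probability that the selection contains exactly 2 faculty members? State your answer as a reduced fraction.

Total number of selections: C(17,4) = 2380.
Selections with exactly 2 faculty members: choose 2 of the 8 faculty members and 2 of the 9 students, C(8,2)·C(9,2) = 28·36 = 1008.
Probability = 1008/2380 = 36/85.

36/85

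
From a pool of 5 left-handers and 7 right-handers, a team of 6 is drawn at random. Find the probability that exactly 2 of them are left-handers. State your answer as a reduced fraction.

The sample space is all 6-subsets of the 12: C(12,6) = 924.
Selections with exactly 2 left-handers: choose 2 of the 5 left-handers and 4 of the 7 right-handers, C(5,2)·C(7,4) = 10·35 = 350.
Probability = 350/924 = 25/66.

25/66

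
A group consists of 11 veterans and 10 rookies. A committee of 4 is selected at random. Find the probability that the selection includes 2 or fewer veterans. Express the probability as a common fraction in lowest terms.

89/133

There are C(21,4) = 5985 ways to choose the 4.
Count the complement (more than 2 veterans): C(11,3)·C(10,1) + C(11,4)·C(10,0) = 1650 + 330 = 1980.
Probability = 1 − 1980/5985 = 4005/5985 = 89/133.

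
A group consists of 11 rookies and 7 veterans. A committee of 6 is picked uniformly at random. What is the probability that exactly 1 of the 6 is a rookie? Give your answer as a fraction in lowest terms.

11/884

There are C(18,6) = 18564 ways to choose 6 from 18.
Selections with exactly 1 rookie: choose 1 of the 11 rookies and 5 of the 7 veterans, C(11,1)·C(7,5) = 11·21 = 231.
Probability = 231/18564 = 11/884.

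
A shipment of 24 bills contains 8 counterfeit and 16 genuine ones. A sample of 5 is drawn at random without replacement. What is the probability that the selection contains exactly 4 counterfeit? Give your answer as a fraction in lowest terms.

20/759

Total number of selections: C(24,5) = 42504.
Selections with exactly 4 counterfeit: choose 4 of the 8 counterfeit and 1 of the 16 genuine, C(8,4)·C(16,1) = 70·16 = 1120.
Probability = 1120/42504 = 20/759.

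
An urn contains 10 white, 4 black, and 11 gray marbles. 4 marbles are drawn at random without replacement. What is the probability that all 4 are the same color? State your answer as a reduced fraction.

541/12650

There are C(25,4) = 12650 ways to draw 4 marbles.
All same color: C(10,4) + C(4,4) + C(11,4) = 210 + 1 + 330 = 541.
Probability = 541/12650.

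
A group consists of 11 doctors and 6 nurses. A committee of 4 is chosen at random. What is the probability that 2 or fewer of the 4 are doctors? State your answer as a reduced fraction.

Total selections: C(17,4) = 2380.
Favorable selections (2 or fewer doctors): C(11,0)·C(6,4) + C(11,1)·C(6,3) + C(11,2)·C(6,2) = 15 + 220 + 825 = 1060.
Probability = 1060/2380 = 53/119.

53/119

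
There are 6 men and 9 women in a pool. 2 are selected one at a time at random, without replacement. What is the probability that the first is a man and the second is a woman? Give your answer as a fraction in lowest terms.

Multiply the conditional probabilities at each draw: 6/15 · 9/14 = 54/210 = 9/35.

9/35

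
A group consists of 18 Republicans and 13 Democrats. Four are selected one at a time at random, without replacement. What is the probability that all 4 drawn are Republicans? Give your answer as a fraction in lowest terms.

Multiply the conditional probabilities at each draw: 18/31 · 17/30 · 16/29 · 15/28 = 73440/755160 = 612/6293.

612/6293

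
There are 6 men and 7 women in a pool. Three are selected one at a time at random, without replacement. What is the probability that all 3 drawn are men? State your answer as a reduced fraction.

Multiply the conditional probabilities at each draw: 6/13 · 5/12 · 4/11 = 120/1716 = 10/143.

10/143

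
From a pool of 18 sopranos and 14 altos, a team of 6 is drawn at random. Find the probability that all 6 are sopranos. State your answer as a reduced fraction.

221/10788

There are C(32,6) = 906192 possible selections.
Selections with all sopranos: C(18,6) = 18564.
Probability = 18564/906192 = 221/10788.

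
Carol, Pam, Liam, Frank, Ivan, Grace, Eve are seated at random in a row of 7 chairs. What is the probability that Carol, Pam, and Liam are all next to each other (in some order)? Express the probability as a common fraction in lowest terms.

1/7

There are 7! = 5040 arrangements.
Treat the three as one block: 5! placements × 3! orders within the block = 120·6 = 720.
Probability = 720/5040 = 1/7.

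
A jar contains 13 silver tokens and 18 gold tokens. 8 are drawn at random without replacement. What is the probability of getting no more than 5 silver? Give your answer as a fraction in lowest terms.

64906/67425

Total selections: C(31,8) = 7888725.
Favorable selections (no more than 5 silver): C(13,0)·C(18,8) + C(13,1)·C(18,7) + C(13,2)·C(18,6) + C(13,3)·C(18,5) + C(13,4)·C(18,4) + C(13,5)·C(18,3) = 43758 + 413712 + 1447992 + 2450448 + 2187900 + 1050192 = 7594002.
Probability = 7594002/7888725 = 64906/67425.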